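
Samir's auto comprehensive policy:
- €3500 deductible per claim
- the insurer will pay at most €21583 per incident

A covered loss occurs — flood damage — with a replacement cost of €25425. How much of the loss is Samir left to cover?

€3842

Subtract the deductible: €25425 − €3500 = €21925.
The €21583 per-incident cap binds; insurer pays €21583.
The policyholder bears the rest of the original loss: €25425 − €21583 = €3842.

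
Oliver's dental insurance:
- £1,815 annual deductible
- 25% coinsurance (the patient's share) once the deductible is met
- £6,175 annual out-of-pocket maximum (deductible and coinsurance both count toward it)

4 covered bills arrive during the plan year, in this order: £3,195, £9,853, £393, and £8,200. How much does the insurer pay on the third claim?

£294.75

Bill 1, £3,195: £1,815 to deductible, leaving £1,380; 25% of £1,380 = £345. Patient pays £2,160; OOP now £2,160. Insurer: £3,195 − £2,160 = £1,035.
Bill 2, £9,853: 25% coinsurance on £9,853 = £2,463.25. Cost to patient: £2,463.25. OOP to date £4,623.25. Plan pays £9,853 − £2,463.25 = £7,389.75.
Bill 3, £393: deductible already satisfied, so patient's share is 25% × £393 = £98.25. Patient owes £98.25 (running OOP £4,721.50). Insurer: £393 − £98.25 = £294.75.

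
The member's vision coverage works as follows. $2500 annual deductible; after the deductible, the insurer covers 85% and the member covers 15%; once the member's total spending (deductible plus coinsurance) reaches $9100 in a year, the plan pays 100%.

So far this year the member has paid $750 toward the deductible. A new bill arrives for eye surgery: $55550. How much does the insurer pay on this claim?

$47200

$750 of the $2500 deductible is already met, leaving $1750.
The remaining $53800 (= $55550 − $1750) moves to coinsurance.
Member's 15% share of $53800 is $8070.
That puts the member's cost at $1750 + $8070 = $9820 before any cap.
That would bring total out-of-pocket to $10570, past the $9100 cap. The member is capped at $9100 − $750 = $8350 on this claim.
Insurer pays the balance: $55550 − $8350 = $47200.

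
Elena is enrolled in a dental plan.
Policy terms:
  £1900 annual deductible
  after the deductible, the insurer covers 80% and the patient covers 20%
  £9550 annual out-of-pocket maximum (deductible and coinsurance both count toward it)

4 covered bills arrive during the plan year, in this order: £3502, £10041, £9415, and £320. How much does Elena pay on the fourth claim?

Claim 1 — £3502: deductible takes £1900, £1602 remains; 20% of £1602 = £320.40. Patient owes £2220.40 (running OOP £2220.40).
Claim 2 — £10041: deductible met; 20% of £10041 = £2008.20. Patient owes £2008.20 (running OOP £4228.60).
Claim 3 — £9415: deductible already satisfied, so patient's share is 20% × £9415 = £1883. Patient pays £1883; OOP now £6111.60.
Claim 4 — £320: deductible already satisfied, so patient's share is 20% × £320 = £64. Cost to patient: £64. OOP to date £6175.60.

£64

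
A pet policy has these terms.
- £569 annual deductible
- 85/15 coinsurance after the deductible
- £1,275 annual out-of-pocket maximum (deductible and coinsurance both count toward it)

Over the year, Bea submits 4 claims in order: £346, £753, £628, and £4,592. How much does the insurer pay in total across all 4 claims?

Bill 1, £346: all of it applies to the deductible. Owner pays £346; OOP now £346. Insurer: £346 − £346 = £0.
Bill 2, £753: £223 finishes the deductible; £530 goes to coinsurance; 15% of £530 = £79.50. Owner pays £302.50; OOP now £648.50. Plan pays £753 − £302.50 = £450.50.
Bill 3, £628: 15% coinsurance on £628 = £94.20. Owner owes £94.20 (running OOP £742.70). Plan pays £628 − £94.20 = £533.80.
Bill 4, £4,592: 15% coinsurance on £4,592 = £688.80. OOP would hit £1,431.50 > £1,275, so the cap limits the owner to £1,275 − £742.70 = £532.30. Plan pays £4,592 − £532.30 = £4,059.70.
Insurer total = bills − owner's total = £6,319 − £1,275 = £5,044.

£5,044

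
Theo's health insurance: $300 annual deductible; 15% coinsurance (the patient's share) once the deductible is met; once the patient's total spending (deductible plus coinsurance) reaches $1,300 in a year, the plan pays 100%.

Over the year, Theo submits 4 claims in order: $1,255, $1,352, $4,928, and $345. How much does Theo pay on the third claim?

$653.95

Claim 1 — $1,255: deductible takes $300, $955 remains; patient's 15% is $143.25. Patient pays $443.25; OOP now $443.25.
Claim 2 — $1,352: deductible met; 15% of $1,352 = $202.80. Cost to patient: $202.80. OOP to date $646.05.
Claim 3 — $4,928: deductible met; 15% of $4,928 = $739.20. Adding that to $646.05 gives $1,385.25, past the $1,300 cap; patient pays only $1,300 − $646.05 = $653.95.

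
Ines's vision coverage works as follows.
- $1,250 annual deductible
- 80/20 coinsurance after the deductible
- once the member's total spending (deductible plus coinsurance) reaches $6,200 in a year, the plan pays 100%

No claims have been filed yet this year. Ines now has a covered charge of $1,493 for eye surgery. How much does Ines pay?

$1,298.60

Deductible not yet touched, so the first $1,250 of the bill goes to the deductible.
After the $1,250 deductible portion, $1,493 − $1,250 = $243 is subject to coinsurance.
20% of $243 = $48.60 falls to the member.
Member responsibility before any cap: $1,250 + $48.60 = $1,298.60.
Year-to-date out-of-pocket becomes $0 + $1,298.60 = $1,298.60, still under the $6,200 maximum, so no cap applies.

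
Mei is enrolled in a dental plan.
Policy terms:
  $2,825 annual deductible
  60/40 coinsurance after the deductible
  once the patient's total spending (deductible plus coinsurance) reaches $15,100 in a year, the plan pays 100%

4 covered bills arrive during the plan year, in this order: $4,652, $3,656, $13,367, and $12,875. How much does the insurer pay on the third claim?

$8,020.20

Claim 1 ($4,652): $2,825 finishes the deductible; $1,827 goes to coinsurance; 40% of $1,827 = $730.80. Patient owes $3,555.80 (running OOP $3,555.80). Plan pays $4,652 − $3,555.80 = $1,096.20.
Claim 2 ($3,656): deductible already satisfied, so patient's share is 40% × $3,656 = $1,462.40. Patient owes $1,462.40 (running OOP $5,018.20). Insurer: $3,656 − $1,462.40 = $2,193.60.
Claim 3 ($13,367): 40% coinsurance on $13,367 = $5,346.80. Patient pays $5,346.80; OOP now $10,365. Insurer: $13,367 − $5,346.80 = $8,020.20.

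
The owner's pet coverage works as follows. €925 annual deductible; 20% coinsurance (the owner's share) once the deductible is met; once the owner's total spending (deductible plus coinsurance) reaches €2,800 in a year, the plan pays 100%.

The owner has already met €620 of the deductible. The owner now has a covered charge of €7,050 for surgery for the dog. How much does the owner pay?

€620 of the €925 deductible is already met, leaving €305.
The remaining €6,745 (= €7,050 − €305) moves to coinsurance.
Coinsurance: €6,745 × 20% = €1,349.
That puts the owner's cost at €305 + €1,349 = €1,654 before any cap.
Cumulative spending €620 + €1,654 = €2,274 stays under the €2,800 maximum.

€1,654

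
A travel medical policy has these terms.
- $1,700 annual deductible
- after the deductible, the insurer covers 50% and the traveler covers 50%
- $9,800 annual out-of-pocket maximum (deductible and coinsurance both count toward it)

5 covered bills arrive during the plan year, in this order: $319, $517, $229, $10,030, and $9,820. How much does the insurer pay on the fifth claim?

Bill 1, $319: fully absorbed by the deductible. Cost to traveler: $319. OOP to date $319. Plan pays $319 − $319 = $0.
Bill 2, $517: fully absorbed by the deductible. Traveler owes $517 (running OOP $836). Plan pays $517 − $517 = $0.
Bill 3, $229: entire amount goes to the deductible. Traveler owes $229 (running OOP $1,065). Plan pays $229 − $229 = $0.
Bill 4, $10,030: $635 to deductible, leaving $9,395; traveler's 50% is $4,697.50. Traveler pays $5,332.50; OOP now $6,397.50. Insurer: $10,030 − $5,332.50 = $4,697.50.
Bill 5, $9,820: 50% coinsurance on $9,820 = $4,910. That would push OOP to $11,307.50, over the $9,800 cap, so traveler pays $9,800 − $6,397.50 = $3,402.50. Insurer: $9,820 − $3,402.50 = $6,417.50.

$6,417.50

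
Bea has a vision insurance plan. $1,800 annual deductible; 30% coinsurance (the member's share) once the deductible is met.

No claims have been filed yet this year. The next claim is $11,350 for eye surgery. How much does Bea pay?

$4,665

The full $1,800 deductible is still open; $1,800 of this bill applies to it.
The remaining $9,550 (= $11,350 − $1,800) moves to coinsurance.
Member's 30% share of $9,550 is $2,865.
So the member owes $1,800 + $2,865 = $4,665.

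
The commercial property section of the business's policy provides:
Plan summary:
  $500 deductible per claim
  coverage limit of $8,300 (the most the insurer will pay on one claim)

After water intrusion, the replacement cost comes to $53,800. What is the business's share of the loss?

$45,500

After the deductible, $53,800 − $500 = $53,300 remains.
Since $53,300 > $8,300, the payout is capped at $8,300.
Business's share is the uncovered remainder: $53,800 − $8,300 = $45,500.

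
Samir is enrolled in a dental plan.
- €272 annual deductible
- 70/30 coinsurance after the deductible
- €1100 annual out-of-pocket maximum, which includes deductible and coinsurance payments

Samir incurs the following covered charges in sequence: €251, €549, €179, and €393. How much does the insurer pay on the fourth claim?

€275.10

Claim 1 (€251): all of it applies to the deductible. Patient owes €251 (running OOP €251). Plan pays €251 − €251 = €0.
Claim 2 (€549): €21 to deductible, leaving €528; patient's 30% is €158.40. Patient owes €179.40 (running OOP €430.40). Plan pays €549 − €179.40 = €369.60.
Claim 3 (€179): deductible met; 30% of €179 = €53.70. Patient pays €53.70; OOP now €484.10. Plan pays €179 − €53.70 = €125.30.
Claim 4 (€393): deductible already satisfied, so patient's share is 30% × €393 = €117.90. Patient pays €117.90; OOP now €602. Insurer: €393 − €117.90 = €275.10.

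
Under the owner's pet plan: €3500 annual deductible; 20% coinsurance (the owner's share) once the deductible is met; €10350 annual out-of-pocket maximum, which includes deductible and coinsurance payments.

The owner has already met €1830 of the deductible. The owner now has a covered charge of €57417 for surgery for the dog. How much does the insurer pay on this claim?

€1830 of the €3500 deductible is already met, leaving €1670.
The remaining €55747 (= €57417 − €1670) moves to coinsurance.
20% of €55747 = €11149.40 falls to the owner.
So the owner owes €1670 + €11149.40 = €12819.40 before any cap.
Adding €12819.40 to the €1830 already spent would give €14649.40, which exceeds the €10350 cap; the owner pays just €10350 − €1830 = €8520.
The plan picks up €57417 − €8520 = €48897.

€48897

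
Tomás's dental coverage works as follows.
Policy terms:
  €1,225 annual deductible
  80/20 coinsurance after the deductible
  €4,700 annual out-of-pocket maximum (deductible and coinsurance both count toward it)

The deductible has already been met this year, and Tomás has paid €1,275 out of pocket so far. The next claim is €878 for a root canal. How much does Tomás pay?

With the deductible met, the entire €878 is subject to coinsurance.
20% of €878 = €175.60 falls to the patient.
Year-to-date out-of-pocket becomes €1,275 + €175.60 = €1,450.60, still under the €4,700 maximum, so no cap applies.

€175.60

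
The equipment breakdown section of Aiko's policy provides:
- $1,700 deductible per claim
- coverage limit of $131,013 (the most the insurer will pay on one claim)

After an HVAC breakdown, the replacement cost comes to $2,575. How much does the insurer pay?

Less the $1,700 deductible: $2,575 − $1,700 = $875.
$875 ≤ $131,013, so the limit doesn't bind; insurer pays $875.

$875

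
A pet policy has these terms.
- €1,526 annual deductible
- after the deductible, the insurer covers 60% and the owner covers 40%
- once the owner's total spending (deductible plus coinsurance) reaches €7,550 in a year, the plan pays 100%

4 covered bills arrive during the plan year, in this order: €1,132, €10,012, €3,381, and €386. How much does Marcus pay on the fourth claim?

€154.40

Claim 1 — €1,132: entire amount goes to the deductible. Cost to owner: €1,132. OOP to date €1,132.
Claim 2 — €10,012: deductible takes €394, €9,618 remains; owner's 40% is €3,847.20. Owner pays €4,241.20; OOP now €5,373.20.
Claim 3 — €3,381: deductible already satisfied, so owner's share is 40% × €3,381 = €1,352.40. Owner pays €1,352.40; OOP now €6,725.60.
Claim 4 — €386: deductible already satisfied, so owner's share is 40% × €386 = €154.40. Cost to owner: €154.40. OOP to date €6,880.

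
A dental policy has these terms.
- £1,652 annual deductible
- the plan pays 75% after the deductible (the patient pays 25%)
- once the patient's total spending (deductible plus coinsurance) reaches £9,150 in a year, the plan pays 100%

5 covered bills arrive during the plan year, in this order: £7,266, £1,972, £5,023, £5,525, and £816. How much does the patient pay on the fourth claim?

Claim 1 — £7,266: £1,652 to deductible, leaving £5,614; 25% of £5,614 = £1,403.50. Patient pays £3,055.50; OOP now £3,055.50.
Claim 2 — £1,972: deductible met; 25% of £1,972 = £493. Cost to patient: £493. OOP to date £3,548.50.
Claim 3 — £5,023: deductible met; 25% of £5,023 = £1,255.75. Patient pays £1,255.75; OOP now £4,804.25.
Claim 4 — £5,525: 25% coinsurance on £5,525 = £1,381.25. Cost to patient: £1,381.25. OOP to date £6,185.50.

£1,381.25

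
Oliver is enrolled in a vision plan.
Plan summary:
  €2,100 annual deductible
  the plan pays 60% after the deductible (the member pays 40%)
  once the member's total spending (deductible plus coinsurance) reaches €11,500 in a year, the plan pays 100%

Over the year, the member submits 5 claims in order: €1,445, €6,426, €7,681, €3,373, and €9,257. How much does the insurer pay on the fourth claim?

€2,023.80

Claim 1 — €1,445: fully absorbed by the deductible. Member owes €1,445 (running OOP €1,445). Plan pays €1,445 − €1,445 = €0.
Claim 2 — €6,426: €655 to deductible, leaving €5,771; coinsurance €5,771 × 40% = €2,308.40. Member pays €2,963.40; OOP now €4,408.40. Plan pays €6,426 − €2,963.40 = €3,462.60.
Claim 3 — €7,681: 40% coinsurance on €7,681 = €3,072.40. Member owes €3,072.40 (running OOP €7,480.80). Insurer: €7,681 − €3,072.40 = €4,608.60.
Claim 4 — €3,373: 40% coinsurance on €3,373 = €1,349.20. Cost to member: €1,349.20. OOP to date €8,830. Insurer: €3,373 − €1,349.20 = €2,023.80.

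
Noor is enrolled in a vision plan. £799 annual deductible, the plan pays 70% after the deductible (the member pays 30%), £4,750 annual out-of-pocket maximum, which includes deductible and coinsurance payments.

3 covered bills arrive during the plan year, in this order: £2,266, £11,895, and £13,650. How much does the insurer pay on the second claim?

Claim 1 (£2,266): £799 to deductible, leaving £1,467; member's 30% is £440.10. Member pays £1,239.10; OOP now £1,239.10. Insurer: £2,266 − £1,239.10 = £1,026.90.
Claim 2 (£11,895): deductible met; 30% of £11,895 = £3,568.50. Adding that to £1,239.10 gives £4,807.60, past the £4,750 cap; member pays only £4,750 − £1,239.10 = £3,510.90. Plan pays £11,895 − £3,510.90 = £8,384.10.

£8,384.10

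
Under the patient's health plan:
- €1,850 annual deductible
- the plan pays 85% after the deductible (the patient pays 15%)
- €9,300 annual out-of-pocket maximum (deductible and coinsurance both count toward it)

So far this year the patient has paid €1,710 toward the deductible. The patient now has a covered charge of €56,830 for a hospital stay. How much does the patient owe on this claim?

€7,590

Remaining deductible: €1,850 − €1,710 = €140.
The remaining €56,690 (= €56,830 − €140) moves to coinsurance.
Patient's 15% share of €56,690 is €8,503.50.
So the patient owes €140 + €8,503.50 = €8,643.50 before any cap.
That would bring total out-of-pocket to €10,353.50, past the €9,300 cap. The patient is capped at €9,300 − €1,710 = €7,590 on this claim.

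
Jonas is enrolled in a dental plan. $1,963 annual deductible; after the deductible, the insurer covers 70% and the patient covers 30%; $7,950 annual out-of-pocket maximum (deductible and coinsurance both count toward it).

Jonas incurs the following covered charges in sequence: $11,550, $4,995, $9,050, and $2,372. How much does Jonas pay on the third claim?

#1 ($11,550): deductible takes $1,963, $9,587 remains; patient's 30% is $2,876.10. Cost to patient: $4,839.10. OOP to date $4,839.10.
#2 ($4,995): deductible already satisfied, so patient's share is 30% × $4,995 = $1,498.50. Patient pays $1,498.50; OOP now $6,337.60.
#3 ($9,050): deductible met; 30% of $9,050 = $2,715. OOP would hit $9,052.60 > $7,950, so the cap limits the patient to $7,950 − $6,337.60 = $1,612.40.

$1,612.40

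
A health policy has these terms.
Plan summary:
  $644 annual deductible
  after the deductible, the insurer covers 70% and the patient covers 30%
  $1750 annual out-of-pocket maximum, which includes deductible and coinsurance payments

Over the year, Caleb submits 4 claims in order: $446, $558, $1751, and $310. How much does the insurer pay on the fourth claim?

Bill 1, $446: all of it applies to the deductible. Cost to patient: $446. OOP to date $446. Insurer: $446 − $446 = $0.
Bill 2, $558: $198 to deductible, leaving $360; 30% of $360 = $108. Cost to patient: $306. OOP to date $752. Insurer: $558 − $306 = $252.
Bill 3, $1751: deductible already satisfied, so patient's share is 30% × $1751 = $525.30. Cost to patient: $525.30. OOP to date $1277.30. Insurer: $1751 − $525.30 = $1225.70.
Bill 4, $310: deductible already satisfied, so patient's share is 30% × $310 = $93. Cost to patient: $93. OOP to date $1370.30. Insurer: $310 − $93 = $217.

$217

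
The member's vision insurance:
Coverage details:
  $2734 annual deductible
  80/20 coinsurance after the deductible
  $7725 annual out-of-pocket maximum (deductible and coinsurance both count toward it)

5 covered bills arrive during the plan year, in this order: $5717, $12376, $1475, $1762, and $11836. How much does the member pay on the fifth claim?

$1271.80

Claim 1 — $5717: $2734 finishes the deductible; $2983 goes to coinsurance; 20% of $2983 = $596.60. Member owes $3330.60 (running OOP $3330.60).
Claim 2 — $12376: deductible met; 20% of $12376 = $2475.20. Member pays $2475.20; OOP now $5805.80.
Claim 3 — $1475: 20% coinsurance on $1475 = $295. Cost to member: $295. OOP to date $6100.80.
Claim 4 — $1762: deductible met; 20% of $1762 = $352.40. Member owes $352.40 (running OOP $6453.20).
Claim 5 — $11836: deductible already satisfied, so member's share is 20% × $11836 = $2367.20. Adding that to $6453.20 gives $8820.40, past the $7725 cap; member pays only $7725 − $6453.20 = $1271.80.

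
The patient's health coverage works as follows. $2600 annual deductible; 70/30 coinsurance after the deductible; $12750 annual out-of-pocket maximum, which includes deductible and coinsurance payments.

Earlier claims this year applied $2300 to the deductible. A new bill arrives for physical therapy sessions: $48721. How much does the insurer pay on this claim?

Remaining deductible: $2600 − $2300 = $300.
The remaining $48421 (= $48721 − $300) moves to coinsurance.
30% of $48421 = $14526.30 falls to the patient.
Patient responsibility before any cap: $300 + $14526.30 = $14826.30.
That would bring total out-of-pocket to $17126.30, past the $12750 cap. The patient is capped at $12750 − $2300 = $10450 on this claim.
The insurer covers the remainder: $48721 − $10450 = $38271.

$38271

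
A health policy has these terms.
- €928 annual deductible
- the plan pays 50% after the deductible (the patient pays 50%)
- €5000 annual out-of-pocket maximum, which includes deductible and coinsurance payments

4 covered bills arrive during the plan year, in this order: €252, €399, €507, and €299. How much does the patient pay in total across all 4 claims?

€1192.50

Claim 1 (€252): entire amount goes to the deductible. Cost to patient: €252. OOP to date €252.
Claim 2 (€399): fully absorbed by the deductible. Cost to patient: €399. OOP to date €651.
Claim 3 (€507): €277 to deductible, leaving €230; patient's 50% is €115. Patient owes €392 (running OOP €1043).
Claim 4 (€299): deductible met; 50% of €299 = €149.50. Patient pays €149.50; OOP now €1192.50.
Summing the patient's payments: €252 + €399 + €392 + €149.50 = €1192.50.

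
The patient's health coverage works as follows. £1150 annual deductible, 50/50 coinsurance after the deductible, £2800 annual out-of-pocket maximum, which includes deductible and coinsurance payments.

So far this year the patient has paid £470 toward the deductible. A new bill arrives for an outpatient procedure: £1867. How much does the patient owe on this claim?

£1273.50

£470 of the £1150 deductible is already met, leaving £680.
After the £680 deductible portion, £1867 − £680 = £1187 is subject to coinsurance.
Patient's 50% share of £1187 is £593.50.
That puts the patient's cost at £680 + £593.50 = £1273.50 before any cap.
Year-to-date out-of-pocket becomes £470 + £1273.50 = £1743.50, still under the £2800 maximum, so no cap applies.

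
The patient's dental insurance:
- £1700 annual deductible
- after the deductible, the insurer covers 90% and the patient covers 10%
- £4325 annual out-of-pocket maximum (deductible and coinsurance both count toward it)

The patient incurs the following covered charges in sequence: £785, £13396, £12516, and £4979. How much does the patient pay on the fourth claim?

£125.30

Bill 1, £785: fully absorbed by the deductible. Cost to patient: £785. OOP to date £785.
Bill 2, £13396: £915 finishes the deductible; £12481 goes to coinsurance; coinsurance £12481 × 10% = £1248.10. Patient owes £2163.10 (running OOP £2948.10).
Bill 3, £12516: deductible met; 10% of £12516 = £1251.60. Patient owes £1251.60 (running OOP £4199.70).
Bill 4, £4979: 10% coinsurance on £4979 = £497.90. OOP would hit £4697.60 > £4325, so the cap limits the patient to £4325 − £4199.70 = £125.30.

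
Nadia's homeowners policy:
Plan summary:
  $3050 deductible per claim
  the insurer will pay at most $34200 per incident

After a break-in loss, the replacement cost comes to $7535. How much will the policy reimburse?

Less the $3050 deductible: $7535 − $3050 = $4485.
$4485 is within the $34200 limit, so the insurer pays $4485.

$4485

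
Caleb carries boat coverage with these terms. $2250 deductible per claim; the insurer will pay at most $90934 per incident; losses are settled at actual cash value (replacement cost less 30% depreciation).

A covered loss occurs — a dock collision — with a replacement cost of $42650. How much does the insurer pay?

$27605

At 30% depreciation, ACV = $42650 − $12795 = $29855.
After the deductible, $29855 − $2250 = $27605 remains.
$27605 is within the $90934 limit, so the insurer pays $27605.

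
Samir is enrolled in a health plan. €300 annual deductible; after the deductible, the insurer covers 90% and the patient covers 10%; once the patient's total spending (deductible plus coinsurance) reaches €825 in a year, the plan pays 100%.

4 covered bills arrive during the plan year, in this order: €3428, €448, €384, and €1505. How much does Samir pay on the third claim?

€38.40

Bill 1, €3428: €300 to deductible, leaving €3128; coinsurance €3128 × 10% = €312.80. Patient pays €612.80; OOP now €612.80.
Bill 2, €448: 10% coinsurance on €448 = €44.80. Patient owes €44.80 (running OOP €657.60).
Bill 3, €384: deductible met; 10% of €384 = €38.40. Patient pays €38.40; OOP now €696.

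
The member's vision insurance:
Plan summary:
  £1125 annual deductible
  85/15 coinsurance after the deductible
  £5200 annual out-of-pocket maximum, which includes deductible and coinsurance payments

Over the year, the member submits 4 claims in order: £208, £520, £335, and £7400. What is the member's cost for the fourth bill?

£1162.70

Claim 1 (£208): fully absorbed by the deductible. Member pays £208; OOP now £208.
Claim 2 (£520): entire amount goes to the deductible. Member pays £520; OOP now £728.
Claim 3 (£335): all of it applies to the deductible. Member pays £335; OOP now £1063.
Claim 4 (£7400): £62 finishes the deductible; £7338 goes to coinsurance; coinsurance £7338 × 15% = £1100.70. Cost to member: £1162.70. OOP to date £2225.70.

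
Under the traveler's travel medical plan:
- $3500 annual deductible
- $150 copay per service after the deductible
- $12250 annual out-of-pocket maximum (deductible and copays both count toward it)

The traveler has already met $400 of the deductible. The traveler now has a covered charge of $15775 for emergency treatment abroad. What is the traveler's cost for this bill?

$3250

Deductible still to meet: $3500 − $400 = $3100.
That leaves $15775 − $3100 = $12675 for the copay.
Copay on this service: $150.
That puts the traveler's cost at $3100 + $150 = $3250 before any cap.
Cumulative spending $400 + $3250 = $3650 stays under the $12250 maximum.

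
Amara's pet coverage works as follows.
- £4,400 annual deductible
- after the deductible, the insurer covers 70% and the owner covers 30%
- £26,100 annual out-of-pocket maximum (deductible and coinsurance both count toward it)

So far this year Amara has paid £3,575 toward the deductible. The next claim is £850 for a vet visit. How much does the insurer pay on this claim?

£17.50

Deductible still to meet: £4,400 − £3,575 = £825.
After the £825 deductible portion, £850 − £825 = £25 is subject to coinsurance.
Owner's 30% share of £25 is £7.50.
Owner responsibility before any cap: £825 + £7.50 = £832.50.
Total out-of-pocket so far would be £3,575 + £832.50 = £4,407.50, below the £26,100 cap — no reduction.
The insurer covers the remainder: £850 − £832.50 = £17.50.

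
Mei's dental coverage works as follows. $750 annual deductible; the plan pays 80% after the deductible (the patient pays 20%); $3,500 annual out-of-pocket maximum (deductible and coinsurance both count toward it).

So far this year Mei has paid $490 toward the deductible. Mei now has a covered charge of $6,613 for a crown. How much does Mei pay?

Remaining deductible: $750 − $490 = $260.
After the $260 deductible portion, $6,613 − $260 = $6,353 is subject to coinsurance.
Coinsurance: $6,353 × 20% = $1,270.60.
Patient responsibility before any cap: $260 + $1,270.60 = $1,530.60.
Cumulative spending $490 + $1,530.60 = $2,020.60 stays under the $3,500 maximum.

$1,530.60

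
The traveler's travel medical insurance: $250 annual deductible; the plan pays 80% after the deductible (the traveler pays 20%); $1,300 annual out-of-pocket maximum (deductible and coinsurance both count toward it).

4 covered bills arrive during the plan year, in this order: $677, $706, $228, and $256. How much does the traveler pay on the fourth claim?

#1 ($677): deductible takes $250, $427 remains; coinsurance $427 × 20% = $85.40. Cost to traveler: $335.40. OOP to date $335.40.
#2 ($706): deductible already satisfied, so traveler's share is 20% × $706 = $141.20. Traveler owes $141.20 (running OOP $476.60).
#3 ($228): deductible met; 20% of $228 = $45.60. Traveler pays $45.60; OOP now $522.20.
#4 ($256): 20% coinsurance on $256 = $51.20. Cost to traveler: $51.20. OOP to date $573.40.

$51.20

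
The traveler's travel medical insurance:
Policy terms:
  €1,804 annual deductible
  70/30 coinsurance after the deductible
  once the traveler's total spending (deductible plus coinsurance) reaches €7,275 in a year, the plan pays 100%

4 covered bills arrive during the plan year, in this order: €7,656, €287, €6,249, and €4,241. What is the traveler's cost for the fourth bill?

Claim 1 (€7,656): €1,804 finishes the deductible; €5,852 goes to coinsurance; traveler's 30% is €1,755.60. Traveler pays €3,559.60; OOP now €3,559.60.
Claim 2 (€287): deductible already satisfied, so traveler's share is 30% × €287 = €86.10. Traveler pays €86.10; OOP now €3,645.70.
Claim 3 (€6,249): deductible already satisfied, so traveler's share is 30% × €6,249 = €1,874.70. Traveler owes €1,874.70 (running OOP €5,520.40).
Claim 4 (€4,241): deductible met; 30% of €4,241 = €1,272.30. Cost to traveler: €1,272.30. OOP to date €6,792.70.

€1,272.30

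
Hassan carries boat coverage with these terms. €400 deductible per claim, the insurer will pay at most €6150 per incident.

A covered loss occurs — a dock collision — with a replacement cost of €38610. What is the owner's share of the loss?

After the deductible, €38610 − €400 = €38210 remains.
The €6150 per-incident cap binds; insurer pays €6150.
Owner's share is the uncovered remainder: €38610 − €6150 = €32460.

€32460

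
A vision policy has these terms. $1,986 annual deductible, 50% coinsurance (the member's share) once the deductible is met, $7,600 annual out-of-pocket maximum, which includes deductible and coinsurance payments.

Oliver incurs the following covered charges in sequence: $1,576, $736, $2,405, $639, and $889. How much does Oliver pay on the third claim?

$1,202.50

Claim 1 ($1,576): entire amount goes to the deductible. Cost to member: $1,576. OOP to date $1,576.
Claim 2 ($736): $410 to deductible, leaving $326; 50% of $326 = $163. Member owes $573 (running OOP $2,149).
Claim 3 ($2,405): deductible met; 50% of $2,405 = $1,202.50. Member pays $1,202.50; OOP now $3,351.50.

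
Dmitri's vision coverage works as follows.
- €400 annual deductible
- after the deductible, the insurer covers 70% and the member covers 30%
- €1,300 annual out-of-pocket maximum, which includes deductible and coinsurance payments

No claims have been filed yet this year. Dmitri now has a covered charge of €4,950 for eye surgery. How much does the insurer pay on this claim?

€3,650

Deductible not yet touched, so the first €400 of the bill goes to the deductible.
After the €400 deductible portion, €4,950 − €400 = €4,550 is subject to coinsurance.
30% of €4,550 = €1,365 falls to the member.
So the member owes €400 + €1,365 = €1,765 before any cap.
Adding €1,765 to the €0 already spent would give €1,765, which exceeds the €1,300 cap; the member pays just €1,300 − €0 = €1,300.
Insurer pays the balance: €4,950 − €1,300 = €3,650.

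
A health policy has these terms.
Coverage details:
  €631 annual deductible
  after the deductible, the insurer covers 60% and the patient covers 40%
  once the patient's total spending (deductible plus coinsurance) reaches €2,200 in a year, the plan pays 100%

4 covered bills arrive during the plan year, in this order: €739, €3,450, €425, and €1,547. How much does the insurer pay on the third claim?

€279.20

Claim 1 — €739: deductible takes €631, €108 remains; 40% of €108 = €43.20. Patient pays €674.20; OOP now €674.20. Plan pays €739 − €674.20 = €64.80.
Claim 2 — €3,450: 40% coinsurance on €3,450 = €1,380. Patient pays €1,380; OOP now €2,054.20. Insurer: €3,450 − €1,380 = €2,070.
Claim 3 — €425: deductible met; 40% of €425 = €170. OOP would hit €2,224.20 > €2,200, so the cap limits the patient to €2,200 − €2,054.20 = €145.80. Plan pays €425 − €145.80 = €279.20.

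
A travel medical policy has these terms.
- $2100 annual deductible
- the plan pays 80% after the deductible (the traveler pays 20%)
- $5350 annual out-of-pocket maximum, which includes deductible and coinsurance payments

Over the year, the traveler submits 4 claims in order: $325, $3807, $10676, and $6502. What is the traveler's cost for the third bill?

#1 ($325): fully absorbed by the deductible. Traveler pays $325; OOP now $325.
#2 ($3807): $1775 finishes the deductible; $2032 goes to coinsurance; coinsurance $2032 × 20% = $406.40. Traveler pays $2181.40; OOP now $2506.40.
#3 ($10676): deductible met; 20% of $10676 = $2135.20. Traveler pays $2135.20; OOP now $4641.60.

$2135.20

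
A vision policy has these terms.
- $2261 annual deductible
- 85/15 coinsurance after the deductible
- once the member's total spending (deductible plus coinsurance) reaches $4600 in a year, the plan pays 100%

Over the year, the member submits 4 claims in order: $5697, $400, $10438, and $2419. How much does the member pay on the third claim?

$1565.70

Claim 1 ($5697): $2261 to deductible, leaving $3436; member's 15% is $515.40. Member pays $2776.40; OOP now $2776.40.
Claim 2 ($400): deductible already satisfied, so member's share is 15% × $400 = $60. Member pays $60; OOP now $2836.40.
Claim 3 ($10438): deductible already satisfied, so member's share is 15% × $10438 = $1565.70. Member pays $1565.70; OOP now $4402.10.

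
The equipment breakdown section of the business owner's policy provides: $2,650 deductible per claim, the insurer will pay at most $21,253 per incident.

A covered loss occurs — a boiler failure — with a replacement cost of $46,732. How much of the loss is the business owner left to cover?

$25,479

Less the $2,650 deductible: $46,732 − $2,650 = $44,082.
$44,082 exceeds the $21,253 limit, so the insurer pays the limit: $21,253.
The business owner bears the rest of the original loss: $46,732 − $21,253 = $25,479.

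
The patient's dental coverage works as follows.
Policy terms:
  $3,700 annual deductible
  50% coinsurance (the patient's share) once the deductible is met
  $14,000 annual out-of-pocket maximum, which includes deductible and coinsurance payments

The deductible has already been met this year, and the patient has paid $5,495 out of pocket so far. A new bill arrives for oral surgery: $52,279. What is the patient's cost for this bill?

$8,505

The deductible is already satisfied, so the full bill goes to coinsurance.
Coinsurance: $52,279 × 50% = $26,139.50.
That would bring total out-of-pocket to $31,634.50, past the $14,000 cap. The patient is capped at $14,000 − $5,495 = $8,505 on this claim.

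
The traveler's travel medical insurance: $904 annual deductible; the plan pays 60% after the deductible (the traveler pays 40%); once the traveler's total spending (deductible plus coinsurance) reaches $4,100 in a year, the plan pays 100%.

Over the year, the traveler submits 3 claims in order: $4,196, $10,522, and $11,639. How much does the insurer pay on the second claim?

$8,642.80

Bill 1, $4,196: $904 to deductible, leaving $3,292; 40% of $3,292 = $1,316.80. Cost to traveler: $2,220.80. OOP to date $2,220.80. Insurer: $4,196 − $2,220.80 = $1,975.20.
Bill 2, $10,522: deductible already satisfied, so traveler's share is 40% × $10,522 = $4,208.80. Adding that to $2,220.80 gives $6,429.60, past the $4,100 cap; traveler pays only $4,100 − $2,220.80 = $1,879.20. Insurer: $10,522 − $1,879.20 = $8,642.80.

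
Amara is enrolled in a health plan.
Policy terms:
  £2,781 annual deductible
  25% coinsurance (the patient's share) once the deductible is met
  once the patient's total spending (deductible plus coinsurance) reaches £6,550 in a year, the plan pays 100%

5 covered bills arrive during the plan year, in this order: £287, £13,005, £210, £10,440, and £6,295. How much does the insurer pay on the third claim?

#1 (£287): entire amount goes to the deductible. Cost to patient: £287. OOP to date £287. Plan pays £287 − £287 = £0.
#2 (£13,005): deductible takes £2,494, £10,511 remains; coinsurance £10,511 × 25% = £2,627.75. Patient owes £5,121.75 (running OOP £5,408.75). Insurer: £13,005 − £5,121.75 = £7,883.25.
#3 (£210): deductible already satisfied, so patient's share is 25% × £210 = £52.50. Cost to patient: £52.50. OOP to date £5,461.25. Insurer: £210 − £52.50 = £157.50.

£157.50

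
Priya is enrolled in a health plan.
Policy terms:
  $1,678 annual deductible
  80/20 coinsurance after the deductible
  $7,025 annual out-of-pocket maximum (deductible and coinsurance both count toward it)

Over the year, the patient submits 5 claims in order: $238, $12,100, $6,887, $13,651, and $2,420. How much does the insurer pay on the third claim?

#1 ($238): all of it applies to the deductible. Cost to patient: $238. OOP to date $238. Insurer: $238 − $238 = $0.
#2 ($12,100): $1,440 finishes the deductible; $10,660 goes to coinsurance; 20% of $10,660 = $2,132. Patient pays $3,572; OOP now $3,810. Plan pays $12,100 − $3,572 = $8,528.
#3 ($6,887): deductible already satisfied, so patient's share is 20% × $6,887 = $1,377.40. Patient pays $1,377.40; OOP now $5,187.40. Insurer: $6,887 − $1,377.40 = $5,509.60.

$5,509.60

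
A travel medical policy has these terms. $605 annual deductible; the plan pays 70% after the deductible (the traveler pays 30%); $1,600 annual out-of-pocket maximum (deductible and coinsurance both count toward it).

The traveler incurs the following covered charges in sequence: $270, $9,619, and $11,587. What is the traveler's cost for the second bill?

$1,330

#1 ($270): fully absorbed by the deductible. Traveler pays $270; OOP now $270.
#2 ($9,619): deductible takes $335, $9,284 remains; coinsurance $9,284 × 30% = $2,785.20. Claim cost before the cap: $335 + $2,785.20 = $3,120.20. That would push OOP to $3,390.20, over the $1,600 cap, so traveler pays $1,600 − $270 = $1,330.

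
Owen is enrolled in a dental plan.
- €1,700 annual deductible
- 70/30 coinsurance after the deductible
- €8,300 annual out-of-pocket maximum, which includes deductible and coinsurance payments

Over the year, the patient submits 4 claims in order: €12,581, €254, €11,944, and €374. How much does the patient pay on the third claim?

€3,259.50

Claim 1 — €12,581: deductible takes €1,700, €10,881 remains; coinsurance €10,881 × 30% = €3,264.30. Patient owes €4,964.30 (running OOP €4,964.30).
Claim 2 — €254: 30% coinsurance on €254 = €76.20. Patient pays €76.20; OOP now €5,040.50.
Claim 3 — €11,944: deductible already satisfied, so patient's share is 30% × €11,944 = €3,583.20. Adding that to €5,040.50 gives €8,623.70, past the €8,300 cap; patient pays only €8,300 − €5,040.50 = €3,259.50.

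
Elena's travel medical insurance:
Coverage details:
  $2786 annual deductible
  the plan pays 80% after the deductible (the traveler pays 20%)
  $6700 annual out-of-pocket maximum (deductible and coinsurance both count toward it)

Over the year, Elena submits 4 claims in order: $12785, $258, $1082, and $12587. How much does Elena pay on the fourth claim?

$1646.20

Bill 1, $12785: $2786 to deductible, leaving $9999; traveler's 20% is $1999.80. Traveler pays $4785.80; OOP now $4785.80.
Bill 2, $258: deductible already satisfied, so traveler's share is 20% × $258 = $51.60. Cost to traveler: $51.60. OOP to date $4837.40.
Bill 3, $1082: deductible met; 20% of $1082 = $216.40. Traveler owes $216.40 (running OOP $5053.80).
Bill 4, $12587: deductible met; 20% of $12587 = $2517.40. OOP would hit $7571.20 > $6700, so the cap limits the traveler to $6700 − $5053.80 = $1646.20.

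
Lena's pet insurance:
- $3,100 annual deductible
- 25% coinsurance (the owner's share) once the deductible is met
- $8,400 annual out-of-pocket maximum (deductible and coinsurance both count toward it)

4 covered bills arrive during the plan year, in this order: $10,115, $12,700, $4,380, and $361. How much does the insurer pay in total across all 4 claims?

$19,156

Bill 1, $10,115: $3,100 finishes the deductible; $7,015 goes to coinsurance; 25% of $7,015 = $1,753.75. Owner owes $4,853.75 (running OOP $4,853.75). Insurer: $10,115 − $4,853.75 = $5,261.25.
Bill 2, $12,700: deductible met; 25% of $12,700 = $3,175. Owner owes $3,175 (running OOP $8,028.75). Plan pays $12,700 − $3,175 = $9,525.
Bill 3, $4,380: deductible already satisfied, so owner's share is 25% × $4,380 = $1,095. That would push OOP to $9,123.75, over the $8,400 cap, so owner pays $8,400 − $8,028.75 = $371.25. Insurer: $4,380 − $371.25 = $4,008.75.
Bill 4, $361: deductible met; 25% of $361 = $90.25. OOP would hit $8,490.25 > $8,400, so the cap limits the owner to $8,400 − $8,400 = $0. Plan pays $361 − $0 = $361.
Insurer total: $5,261.25 + $9,525 + $4,008.75 + $361 = $19,156.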